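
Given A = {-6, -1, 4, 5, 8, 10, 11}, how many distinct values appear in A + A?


A + A = {a + a' : a, a' ∈ A}; |A| = 7.
General bounds: 2|A| - 1 ≤ |A + A| ≤ |A|(|A|+1)/2, i.e. 13 ≤ |A + A| ≤ 28.
Lower bound 2|A|-1 is attained iff A is an arithmetic progression.
Enumerate sums a + a' for a ≤ a' (symmetric, so this suffices):
a = -6: -6+-6=-12, -6+-1=-7, -6+4=-2, -6+5=-1, -6+8=2, -6+10=4, -6+11=5
a = -1: -1+-1=-2, -1+4=3, -1+5=4, -1+8=7, -1+10=9, -1+11=10
a = 4: 4+4=8, 4+5=9, 4+8=12, 4+10=14, 4+11=15
a = 5: 5+5=10, 5+8=13, 5+10=15, 5+11=16
a = 8: 8+8=16, 8+10=18, 8+11=19
a = 10: 10+10=20, 10+11=21
a = 11: 11+11=22
Distinct sums: {-12, -7, -2, -1, 2, 3, 4, 5, 7, 8, 9, 10, 12, 13, 14, 15, 16, 18, 19, 20, 21, 22}
|A + A| = 22

|A + A| = 22


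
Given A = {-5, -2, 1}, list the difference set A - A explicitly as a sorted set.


A - A = {a - a' : a, a' ∈ A}.
Compute a - a' for each ordered pair (a, a'):
a = -5: -5--5=0, -5--2=-3, -5-1=-6
a = -2: -2--5=3, -2--2=0, -2-1=-3
a = 1: 1--5=6, 1--2=3, 1-1=0
Collecting distinct values (and noting 0 appears from a-a):
A - A = {-6, -3, 0, 3, 6}
|A - A| = 5

A - A = {-6, -3, 0, 3, 6}


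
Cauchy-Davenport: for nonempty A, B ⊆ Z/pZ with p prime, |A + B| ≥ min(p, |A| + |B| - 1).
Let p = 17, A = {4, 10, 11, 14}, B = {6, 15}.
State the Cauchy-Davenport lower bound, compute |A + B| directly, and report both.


Cauchy-Davenport: |A + B| ≥ min(p, |A| + |B| - 1) for A, B nonempty in Z/pZ.
|A| = 4, |B| = 2, p = 17.
CD lower bound = min(17, 4 + 2 - 1) = min(17, 5) = 5.
Compute A + B mod 17 directly:
a = 4: 4+6=10, 4+15=2
a = 10: 10+6=16, 10+15=8
a = 11: 11+6=0, 11+15=9
a = 14: 14+6=3, 14+15=12
A + B = {0, 2, 3, 8, 9, 10, 12, 16}, so |A + B| = 8.
Verify: 8 ≥ 5? Yes ✓.

CD lower bound = 5, actual |A + B| = 8.


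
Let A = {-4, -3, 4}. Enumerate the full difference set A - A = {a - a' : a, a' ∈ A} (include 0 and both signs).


A - A = {a - a' : a, a' ∈ A}.
Compute a - a' for each ordered pair (a, a'):
a = -4: -4--4=0, -4--3=-1, -4-4=-8
a = -3: -3--4=1, -3--3=0, -3-4=-7
a = 4: 4--4=8, 4--3=7, 4-4=0
Collecting distinct values (and noting 0 appears from a-a):
A - A = {-8, -7, -1, 0, 1, 7, 8}
|A - A| = 7

A - A = {-8, -7, -1, 0, 1, 7, 8}


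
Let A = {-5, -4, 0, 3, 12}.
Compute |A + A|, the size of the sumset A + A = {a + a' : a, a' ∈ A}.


A + A = {a + a' : a, a' ∈ A}; |A| = 5.
General bounds: 2|A| - 1 ≤ |A + A| ≤ |A|(|A|+1)/2, i.e. 9 ≤ |A + A| ≤ 15.
Lower bound 2|A|-1 is attained iff A is an arithmetic progression.
Enumerate sums a + a' for a ≤ a' (symmetric, so this suffices):
a = -5: -5+-5=-10, -5+-4=-9, -5+0=-5, -5+3=-2, -5+12=7
a = -4: -4+-4=-8, -4+0=-4, -4+3=-1, -4+12=8
a = 0: 0+0=0, 0+3=3, 0+12=12
a = 3: 3+3=6, 3+12=15
a = 12: 12+12=24
Distinct sums: {-10, -9, -8, -5, -4, -2, -1, 0, 3, 6, 7, 8, 12, 15, 24}
|A + A| = 15

|A + A| = 15


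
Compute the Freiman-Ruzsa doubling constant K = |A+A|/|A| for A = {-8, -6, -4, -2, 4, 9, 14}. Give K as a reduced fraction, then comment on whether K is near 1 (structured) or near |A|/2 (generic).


|A| = 7.
Compute A + A by enumerating all 49 pairs.
A + A = {-16, -14, -12, -10, -8, -6, -4, -2, 0, 1, 2, 3, 5, 6, 7, 8, 10, 12, 13, 18, 23, 28}, so |A + A| = 22.
K = |A + A| / |A| = 22/7 (already in lowest terms) ≈ 3.1429.
Reference: AP of size 7 gives K = 13/7 ≈ 1.8571; a fully generic set of size 7 gives K ≈ 4.0000.

|A| = 7, |A + A| = 22, K = 22/7.


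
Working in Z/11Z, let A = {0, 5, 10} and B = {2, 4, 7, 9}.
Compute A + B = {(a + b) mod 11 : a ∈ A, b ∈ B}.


Work in Z/11Z: reduce every sum a + b modulo 11.
Enumerate all 12 pairs:
a = 0: 0+2=2, 0+4=4, 0+7=7, 0+9=9
a = 5: 5+2=7, 5+4=9, 5+7=1, 5+9=3
a = 10: 10+2=1, 10+4=3, 10+7=6, 10+9=8
Distinct residues collected: {1, 2, 3, 4, 6, 7, 8, 9}
|A + B| = 8 (out of 11 total residues).

A + B = {1, 2, 3, 4, 6, 7, 8, 9}


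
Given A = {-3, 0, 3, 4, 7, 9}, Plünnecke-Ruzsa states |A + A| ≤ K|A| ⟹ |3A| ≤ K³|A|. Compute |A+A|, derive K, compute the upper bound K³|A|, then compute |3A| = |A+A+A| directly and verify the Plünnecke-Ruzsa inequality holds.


|A| = 6.
Step 1: Compute A + A by enumerating all 36 pairs.
A + A = {-6, -3, 0, 1, 3, 4, 6, 7, 8, 9, 10, 11, 12, 13, 14, 16, 18}, so |A + A| = 17.
Step 2: Doubling constant K = |A + A|/|A| = 17/6 = 17/6 ≈ 2.8333.
Step 3: Plünnecke-Ruzsa gives |3A| ≤ K³·|A| = (2.8333)³ · 6 ≈ 136.4722.
Step 4: Compute 3A = A + A + A directly by enumerating all triples (a,b,c) ∈ A³; |3A| = 29.
Step 5: Check 29 ≤ 136.4722? Yes ✓.

K = 17/6, Plünnecke-Ruzsa bound K³|A| ≈ 136.4722, |3A| = 29, inequality holds.


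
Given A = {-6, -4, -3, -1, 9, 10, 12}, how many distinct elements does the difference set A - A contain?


A - A = {a - a' : a, a' ∈ A}; |A| = 7.
Bounds: 2|A|-1 ≤ |A - A| ≤ |A|² - |A| + 1, i.e. 13 ≤ |A - A| ≤ 43.
Note: 0 ∈ A - A always (from a - a). The set is symmetric: if d ∈ A - A then -d ∈ A - A.
Enumerate nonzero differences d = a - a' with a > a' (then include -d):
Positive differences: {1, 2, 3, 5, 10, 11, 12, 13, 14, 15, 16, 18}
Full difference set: {0} ∪ (positive diffs) ∪ (negative diffs).
|A - A| = 1 + 2·12 = 25 (matches direct enumeration: 25).

|A - A| = 25


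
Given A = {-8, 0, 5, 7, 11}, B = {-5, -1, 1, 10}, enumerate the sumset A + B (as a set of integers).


A + B = {a + b : a ∈ A, b ∈ B}.
Enumerate all |A|·|B| = 5·4 = 20 pairs (a, b) and collect distinct sums.
a = -8: -8+-5=-13, -8+-1=-9, -8+1=-7, -8+10=2
a = 0: 0+-5=-5, 0+-1=-1, 0+1=1, 0+10=10
a = 5: 5+-5=0, 5+-1=4, 5+1=6, 5+10=15
a = 7: 7+-5=2, 7+-1=6, 7+1=8, 7+10=17
a = 11: 11+-5=6, 11+-1=10, 11+1=12, 11+10=21
Collecting distinct sums: A + B = {-13, -9, -7, -5, -1, 0, 1, 2, 4, 6, 8, 10, 12, 15, 17, 21}
|A + B| = 16

A + B = {-13, -9, -7, -5, -1, 0, 1, 2, 4, 6, 8, 10, 12, 15, 17, 21}


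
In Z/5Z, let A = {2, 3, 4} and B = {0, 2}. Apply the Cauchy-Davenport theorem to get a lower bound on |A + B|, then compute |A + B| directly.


Cauchy-Davenport: |A + B| ≥ min(p, |A| + |B| - 1) for A, B nonempty in Z/pZ.
|A| = 3, |B| = 2, p = 5.
CD lower bound = min(5, 3 + 2 - 1) = min(5, 4) = 4.
Compute A + B mod 5 directly:
a = 2: 2+0=2, 2+2=4
a = 3: 3+0=3, 3+2=0
a = 4: 4+0=4, 4+2=1
A + B = {0, 1, 2, 3, 4}, so |A + B| = 5.
Verify: 5 ≥ 4? Yes ✓.

CD lower bound = 4, actual |A + B| = 5.


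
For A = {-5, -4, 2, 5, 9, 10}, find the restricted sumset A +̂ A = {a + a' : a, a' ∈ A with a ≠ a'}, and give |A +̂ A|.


Restricted sumset: A +̂ A = {a + a' : a ∈ A, a' ∈ A, a ≠ a'}.
Equivalently, take A + A and drop any sum 2a that is achievable ONLY as a + a for a ∈ A (i.e. sums representable only with equal summands).
Enumerate pairs (a, a') with a < a' (symmetric, so each unordered pair gives one sum; this covers all a ≠ a'):
  -5 + -4 = -9
  -5 + 2 = -3
  -5 + 5 = 0
  -5 + 9 = 4
  -5 + 10 = 5
  -4 + 2 = -2
  -4 + 5 = 1
  -4 + 9 = 5
  -4 + 10 = 6
  2 + 5 = 7
  2 + 9 = 11
  2 + 10 = 12
  5 + 9 = 14
  5 + 10 = 15
  9 + 10 = 19
Collected distinct sums: {-9, -3, -2, 0, 1, 4, 5, 6, 7, 11, 12, 14, 15, 19}
|A +̂ A| = 14
(Reference bound: |A +̂ A| ≥ 2|A| - 3 for |A| ≥ 2, with |A| = 6 giving ≥ 9.)

|A +̂ A| = 14


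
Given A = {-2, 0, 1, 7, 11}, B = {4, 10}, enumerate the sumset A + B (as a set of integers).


A + B = {a + b : a ∈ A, b ∈ B}.
Enumerate all |A|·|B| = 5·2 = 10 pairs (a, b) and collect distinct sums.
a = -2: -2+4=2, -2+10=8
a = 0: 0+4=4, 0+10=10
a = 1: 1+4=5, 1+10=11
a = 7: 7+4=11, 7+10=17
a = 11: 11+4=15, 11+10=21
Collecting distinct sums: A + B = {2, 4, 5, 8, 10, 11, 15, 17, 21}
|A + B| = 9

A + B = {2, 4, 5, 8, 10, 11, 15, 17, 21}


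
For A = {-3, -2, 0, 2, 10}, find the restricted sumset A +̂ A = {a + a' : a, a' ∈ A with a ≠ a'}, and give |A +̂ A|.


Restricted sumset: A +̂ A = {a + a' : a ∈ A, a' ∈ A, a ≠ a'}.
Equivalently, take A + A and drop any sum 2a that is achievable ONLY as a + a for a ∈ A (i.e. sums representable only with equal summands).
Enumerate pairs (a, a') with a < a' (symmetric, so each unordered pair gives one sum; this covers all a ≠ a'):
  -3 + -2 = -5
  -3 + 0 = -3
  -3 + 2 = -1
  -3 + 10 = 7
  -2 + 0 = -2
  -2 + 2 = 0
  -2 + 10 = 8
  0 + 2 = 2
  0 + 10 = 10
  2 + 10 = 12
Collected distinct sums: {-5, -3, -2, -1, 0, 2, 7, 8, 10, 12}
|A +̂ A| = 10
(Reference bound: |A +̂ A| ≥ 2|A| - 3 for |A| ≥ 2, with |A| = 5 giving ≥ 7.)

|A +̂ A| = 10


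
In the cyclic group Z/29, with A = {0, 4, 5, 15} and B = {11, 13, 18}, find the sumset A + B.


Work in Z/29Z: reduce every sum a + b modulo 29.
Enumerate all 12 pairs:
a = 0: 0+11=11, 0+13=13, 0+18=18
a = 4: 4+11=15, 4+13=17, 4+18=22
a = 5: 5+11=16, 5+13=18, 5+18=23
a = 15: 15+11=26, 15+13=28, 15+18=4
Distinct residues collected: {4, 11, 13, 15, 16, 17, 18, 22, 23, 26, 28}
|A + B| = 11 (out of 29 total residues).

A + B = {4, 11, 13, 15, 16, 17, 18, 22, 23, 26, 28}


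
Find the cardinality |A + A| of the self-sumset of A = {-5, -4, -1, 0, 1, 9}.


A + A = {a + a' : a, a' ∈ A}; |A| = 6.
General bounds: 2|A| - 1 ≤ |A + A| ≤ |A|(|A|+1)/2, i.e. 11 ≤ |A + A| ≤ 21.
Lower bound 2|A|-1 is attained iff A is an arithmetic progression.
Enumerate sums a + a' for a ≤ a' (symmetric, so this suffices):
a = -5: -5+-5=-10, -5+-4=-9, -5+-1=-6, -5+0=-5, -5+1=-4, -5+9=4
a = -4: -4+-4=-8, -4+-1=-5, -4+0=-4, -4+1=-3, -4+9=5
a = -1: -1+-1=-2, -1+0=-1, -1+1=0, -1+9=8
a = 0: 0+0=0, 0+1=1, 0+9=9
a = 1: 1+1=2, 1+9=10
a = 9: 9+9=18
Distinct sums: {-10, -9, -8, -6, -5, -4, -3, -2, -1, 0, 1, 2, 4, 5, 8, 9, 10, 18}
|A + A| = 18

|A + A| = 18


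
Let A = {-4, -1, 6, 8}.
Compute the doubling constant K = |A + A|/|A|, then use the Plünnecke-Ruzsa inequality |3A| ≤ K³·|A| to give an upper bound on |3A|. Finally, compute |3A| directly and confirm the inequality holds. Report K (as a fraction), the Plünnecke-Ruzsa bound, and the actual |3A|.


|A| = 4.
Step 1: Compute A + A by enumerating all 16 pairs.
A + A = {-8, -5, -2, 2, 4, 5, 7, 12, 14, 16}, so |A + A| = 10.
Step 2: Doubling constant K = |A + A|/|A| = 10/4 = 10/4 ≈ 2.5000.
Step 3: Plünnecke-Ruzsa gives |3A| ≤ K³·|A| = (2.5000)³ · 4 ≈ 62.5000.
Step 4: Compute 3A = A + A + A directly by enumerating all triples (a,b,c) ∈ A³; |3A| = 20.
Step 5: Check 20 ≤ 62.5000? Yes ✓.

K = 10/4, Plünnecke-Ruzsa bound K³|A| ≈ 62.5000, |3A| = 20, inequality holds.


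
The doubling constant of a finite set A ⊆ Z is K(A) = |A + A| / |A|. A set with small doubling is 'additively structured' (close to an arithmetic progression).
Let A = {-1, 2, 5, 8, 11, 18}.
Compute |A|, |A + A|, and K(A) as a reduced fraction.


|A| = 6.
Compute A + A by enumerating all 36 pairs.
A + A = {-2, 1, 4, 7, 10, 13, 16, 17, 19, 20, 22, 23, 26, 29, 36}, so |A + A| = 15.
K = |A + A| / |A| = 15/6 = 5/2 ≈ 2.5000.
Reference: AP of size 6 gives K = 11/6 ≈ 1.8333; a fully generic set of size 6 gives K ≈ 3.5000.

|A| = 6, |A + A| = 15, K = 15/6 = 5/2.


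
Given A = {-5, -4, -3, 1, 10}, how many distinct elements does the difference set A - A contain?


A - A = {a - a' : a, a' ∈ A}; |A| = 5.
Bounds: 2|A|-1 ≤ |A - A| ≤ |A|² - |A| + 1, i.e. 9 ≤ |A - A| ≤ 21.
Note: 0 ∈ A - A always (from a - a). The set is symmetric: if d ∈ A - A then -d ∈ A - A.
Enumerate nonzero differences d = a - a' with a > a' (then include -d):
Positive differences: {1, 2, 4, 5, 6, 9, 13, 14, 15}
Full difference set: {0} ∪ (positive diffs) ∪ (negative diffs).
|A - A| = 1 + 2·9 = 19 (matches direct enumeration: 19).

|A - A| = 19


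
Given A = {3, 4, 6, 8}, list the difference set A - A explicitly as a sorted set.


A - A = {a - a' : a, a' ∈ A}.
Compute a - a' for each ordered pair (a, a'):
a = 3: 3-3=0, 3-4=-1, 3-6=-3, 3-8=-5
a = 4: 4-3=1, 4-4=0, 4-6=-2, 4-8=-4
a = 6: 6-3=3, 6-4=2, 6-6=0, 6-8=-2
a = 8: 8-3=5, 8-4=4, 8-6=2, 8-8=0
Collecting distinct values (and noting 0 appears from a-a):
A - A = {-5, -4, -3, -2, -1, 0, 1, 2, 3, 4, 5}
|A - A| = 11

A - A = {-5, -4, -3, -2, -1, 0, 1, 2, 3, 4, 5}


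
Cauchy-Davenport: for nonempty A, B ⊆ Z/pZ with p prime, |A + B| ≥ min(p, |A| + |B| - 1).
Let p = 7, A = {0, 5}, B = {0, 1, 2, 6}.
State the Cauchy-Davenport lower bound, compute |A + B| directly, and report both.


Cauchy-Davenport: |A + B| ≥ min(p, |A| + |B| - 1) for A, B nonempty in Z/pZ.
|A| = 2, |B| = 4, p = 7.
CD lower bound = min(7, 2 + 4 - 1) = min(7, 5) = 5.
Compute A + B mod 7 directly:
a = 0: 0+0=0, 0+1=1, 0+2=2, 0+6=6
a = 5: 5+0=5, 5+1=6, 5+2=0, 5+6=4
A + B = {0, 1, 2, 4, 5, 6}, so |A + B| = 6.
Verify: 6 ≥ 5? Yes ✓.

CD lower bound = 5, actual |A + B| = 6.


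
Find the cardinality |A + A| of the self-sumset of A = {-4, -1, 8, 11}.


A + A = {a + a' : a, a' ∈ A}; |A| = 4.
General bounds: 2|A| - 1 ≤ |A + A| ≤ |A|(|A|+1)/2, i.e. 7 ≤ |A + A| ≤ 10.
Lower bound 2|A|-1 is attained iff A is an arithmetic progression.
Enumerate sums a + a' for a ≤ a' (symmetric, so this suffices):
a = -4: -4+-4=-8, -4+-1=-5, -4+8=4, -4+11=7
a = -1: -1+-1=-2, -1+8=7, -1+11=10
a = 8: 8+8=16, 8+11=19
a = 11: 11+11=22
Distinct sums: {-8, -5, -2, 4, 7, 10, 16, 19, 22}
|A + A| = 9

|A + A| = 9


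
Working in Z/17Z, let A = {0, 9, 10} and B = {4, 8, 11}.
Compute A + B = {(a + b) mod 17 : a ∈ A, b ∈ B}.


Work in Z/17Z: reduce every sum a + b modulo 17.
Enumerate all 9 pairs:
a = 0: 0+4=4, 0+8=8, 0+11=11
a = 9: 9+4=13, 9+8=0, 9+11=3
a = 10: 10+4=14, 10+8=1, 10+11=4
Distinct residues collected: {0, 1, 3, 4, 8, 11, 13, 14}
|A + B| = 8 (out of 17 total residues).

A + B = {0, 1, 3, 4, 8, 11, 13, 14}


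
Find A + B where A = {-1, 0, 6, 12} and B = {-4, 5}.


A + B = {a + b : a ∈ A, b ∈ B}.
Enumerate all |A|·|B| = 4·2 = 8 pairs (a, b) and collect distinct sums.
a = -1: -1+-4=-5, -1+5=4
a = 0: 0+-4=-4, 0+5=5
a = 6: 6+-4=2, 6+5=11
a = 12: 12+-4=8, 12+5=17
Collecting distinct sums: A + B = {-5, -4, 2, 4, 5, 8, 11, 17}
|A + B| = 8

A + B = {-5, -4, 2, 4, 5, 8, 11, 17}


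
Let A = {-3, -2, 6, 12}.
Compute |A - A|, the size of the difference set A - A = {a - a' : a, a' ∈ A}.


A - A = {a - a' : a, a' ∈ A}; |A| = 4.
Bounds: 2|A|-1 ≤ |A - A| ≤ |A|² - |A| + 1, i.e. 7 ≤ |A - A| ≤ 13.
Note: 0 ∈ A - A always (from a - a). The set is symmetric: if d ∈ A - A then -d ∈ A - A.
Enumerate nonzero differences d = a - a' with a > a' (then include -d):
Positive differences: {1, 6, 8, 9, 14, 15}
Full difference set: {0} ∪ (positive diffs) ∪ (negative diffs).
|A - A| = 1 + 2·6 = 13 (matches direct enumeration: 13).

|A - A| = 13


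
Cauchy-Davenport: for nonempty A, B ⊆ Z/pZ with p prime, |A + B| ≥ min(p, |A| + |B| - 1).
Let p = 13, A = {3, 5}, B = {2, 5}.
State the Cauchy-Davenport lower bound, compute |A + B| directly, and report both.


Cauchy-Davenport: |A + B| ≥ min(p, |A| + |B| - 1) for A, B nonempty in Z/pZ.
|A| = 2, |B| = 2, p = 13.
CD lower bound = min(13, 2 + 2 - 1) = min(13, 3) = 3.
Compute A + B mod 13 directly:
a = 3: 3+2=5, 3+5=8
a = 5: 5+2=7, 5+5=10
A + B = {5, 7, 8, 10}, so |A + B| = 4.
Verify: 4 ≥ 3? Yes ✓.

CD lower bound = 3, actual |A + B| = 4.


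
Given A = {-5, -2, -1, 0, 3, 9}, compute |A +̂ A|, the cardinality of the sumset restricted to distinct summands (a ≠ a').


Restricted sumset: A +̂ A = {a + a' : a ∈ A, a' ∈ A, a ≠ a'}.
Equivalently, take A + A and drop any sum 2a that is achievable ONLY as a + a for a ∈ A (i.e. sums representable only with equal summands).
Enumerate pairs (a, a') with a < a' (symmetric, so each unordered pair gives one sum; this covers all a ≠ a'):
  -5 + -2 = -7
  -5 + -1 = -6
  -5 + 0 = -5
  -5 + 3 = -2
  -5 + 9 = 4
  -2 + -1 = -3
  -2 + 0 = -2
  -2 + 3 = 1
  -2 + 9 = 7
  -1 + 0 = -1
  -1 + 3 = 2
  -1 + 9 = 8
  0 + 3 = 3
  0 + 9 = 9
  3 + 9 = 12
Collected distinct sums: {-7, -6, -5, -3, -2, -1, 1, 2, 3, 4, 7, 8, 9, 12}
|A +̂ A| = 14
(Reference bound: |A +̂ A| ≥ 2|A| - 3 for |A| ≥ 2, with |A| = 6 giving ≥ 9.)

|A +̂ A| = 14


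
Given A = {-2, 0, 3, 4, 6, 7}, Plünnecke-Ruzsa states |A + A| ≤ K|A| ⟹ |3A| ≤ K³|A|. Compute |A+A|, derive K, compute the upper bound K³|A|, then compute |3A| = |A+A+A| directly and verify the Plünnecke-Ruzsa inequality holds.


|A| = 6.
Step 1: Compute A + A by enumerating all 36 pairs.
A + A = {-4, -2, 0, 1, 2, 3, 4, 5, 6, 7, 8, 9, 10, 11, 12, 13, 14}, so |A + A| = 17.
Step 2: Doubling constant K = |A + A|/|A| = 17/6 = 17/6 ≈ 2.8333.
Step 3: Plünnecke-Ruzsa gives |3A| ≤ K³·|A| = (2.8333)³ · 6 ≈ 136.4722.
Step 4: Compute 3A = A + A + A directly by enumerating all triples (a,b,c) ∈ A³; |3A| = 26.
Step 5: Check 26 ≤ 136.4722? Yes ✓.

K = 17/6, Plünnecke-Ruzsa bound K³|A| ≈ 136.4722, |3A| = 26, inequality holds.


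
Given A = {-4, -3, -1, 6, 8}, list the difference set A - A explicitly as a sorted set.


A - A = {a - a' : a, a' ∈ A}.
Compute a - a' for each ordered pair (a, a'):
a = -4: -4--4=0, -4--3=-1, -4--1=-3, -4-6=-10, -4-8=-12
a = -3: -3--4=1, -3--3=0, -3--1=-2, -3-6=-9, -3-8=-11
a = -1: -1--4=3, -1--3=2, -1--1=0, -1-6=-7, -1-8=-9
a = 6: 6--4=10, 6--3=9, 6--1=7, 6-6=0, 6-8=-2
a = 8: 8--4=12, 8--3=11, 8--1=9, 8-6=2, 8-8=0
Collecting distinct values (and noting 0 appears from a-a):
A - A = {-12, -11, -10, -9, -7, -3, -2, -1, 0, 1, 2, 3, 7, 9, 10, 11, 12}
|A - A| = 17

A - A = {-12, -11, -10, -9, -7, -3, -2, -1, 0, 1, 2, 3, 7, 9, 10, 11, 12}


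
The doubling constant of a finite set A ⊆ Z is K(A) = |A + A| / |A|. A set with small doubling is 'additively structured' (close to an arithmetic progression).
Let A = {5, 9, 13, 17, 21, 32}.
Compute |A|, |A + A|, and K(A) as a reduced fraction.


|A| = 6.
Compute A + A by enumerating all 36 pairs.
A + A = {10, 14, 18, 22, 26, 30, 34, 37, 38, 41, 42, 45, 49, 53, 64}, so |A + A| = 15.
K = |A + A| / |A| = 15/6 = 5/2 ≈ 2.5000.
Reference: AP of size 6 gives K = 11/6 ≈ 1.8333; a fully generic set of size 6 gives K ≈ 3.5000.

|A| = 6, |A + A| = 15, K = 15/6 = 5/2.


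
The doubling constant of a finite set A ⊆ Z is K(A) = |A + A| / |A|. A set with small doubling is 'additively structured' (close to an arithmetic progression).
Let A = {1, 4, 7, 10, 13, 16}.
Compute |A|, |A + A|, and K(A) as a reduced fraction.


|A| = 6.
Compute A + A by enumerating all 36 pairs.
A + A = {2, 5, 8, 11, 14, 17, 20, 23, 26, 29, 32}, so |A + A| = 11.
K = |A + A| / |A| = 11/6 (already in lowest terms) ≈ 1.8333.
Reference: AP of size 6 gives K = 11/6 ≈ 1.8333; a fully generic set of size 6 gives K ≈ 3.5000.

|A| = 6, |A + A| = 11, K = 11/6.


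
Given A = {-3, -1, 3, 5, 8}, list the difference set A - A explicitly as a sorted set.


A - A = {a - a' : a, a' ∈ A}.
Compute a - a' for each ordered pair (a, a'):
a = -3: -3--3=0, -3--1=-2, -3-3=-6, -3-5=-8, -3-8=-11
a = -1: -1--3=2, -1--1=0, -1-3=-4, -1-5=-6, -1-8=-9
a = 3: 3--3=6, 3--1=4, 3-3=0, 3-5=-2, 3-8=-5
a = 5: 5--3=8, 5--1=6, 5-3=2, 5-5=0, 5-8=-3
a = 8: 8--3=11, 8--1=9, 8-3=5, 8-5=3, 8-8=0
Collecting distinct values (and noting 0 appears from a-a):
A - A = {-11, -9, -8, -6, -5, -4, -3, -2, 0, 2, 3, 4, 5, 6, 8, 9, 11}
|A - A| = 17

A - A = {-11, -9, -8, -6, -5, -4, -3, -2, 0, 2, 3, 4, 5, 6, 8, 9, 11}


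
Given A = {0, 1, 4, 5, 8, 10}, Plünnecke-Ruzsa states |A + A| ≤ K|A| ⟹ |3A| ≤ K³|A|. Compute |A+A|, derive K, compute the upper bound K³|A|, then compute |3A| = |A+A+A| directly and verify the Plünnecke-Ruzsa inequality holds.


|A| = 6.
Step 1: Compute A + A by enumerating all 36 pairs.
A + A = {0, 1, 2, 4, 5, 6, 8, 9, 10, 11, 12, 13, 14, 15, 16, 18, 20}, so |A + A| = 17.
Step 2: Doubling constant K = |A + A|/|A| = 17/6 = 17/6 ≈ 2.8333.
Step 3: Plünnecke-Ruzsa gives |3A| ≤ K³·|A| = (2.8333)³ · 6 ≈ 136.4722.
Step 4: Compute 3A = A + A + A directly by enumerating all triples (a,b,c) ∈ A³; |3A| = 29.
Step 5: Check 29 ≤ 136.4722? Yes ✓.

K = 17/6, Plünnecke-Ruzsa bound K³|A| ≈ 136.4722, |3A| = 29, inequality holds.


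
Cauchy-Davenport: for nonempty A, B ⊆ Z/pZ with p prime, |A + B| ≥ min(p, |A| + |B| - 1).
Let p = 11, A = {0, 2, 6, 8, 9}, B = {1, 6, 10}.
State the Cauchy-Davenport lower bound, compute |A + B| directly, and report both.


Cauchy-Davenport: |A + B| ≥ min(p, |A| + |B| - 1) for A, B nonempty in Z/pZ.
|A| = 5, |B| = 3, p = 11.
CD lower bound = min(11, 5 + 3 - 1) = min(11, 7) = 7.
Compute A + B mod 11 directly:
a = 0: 0+1=1, 0+6=6, 0+10=10
a = 2: 2+1=3, 2+6=8, 2+10=1
a = 6: 6+1=7, 6+6=1, 6+10=5
a = 8: 8+1=9, 8+6=3, 8+10=7
a = 9: 9+1=10, 9+6=4, 9+10=8
A + B = {1, 3, 4, 5, 6, 7, 8, 9, 10}, so |A + B| = 9.
Verify: 9 ≥ 7? Yes ✓.

CD lower bound = 7, actual |A + B| = 9.


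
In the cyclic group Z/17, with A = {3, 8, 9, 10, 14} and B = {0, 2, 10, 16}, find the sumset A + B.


Work in Z/17Z: reduce every sum a + b modulo 17.
Enumerate all 20 pairs:
a = 3: 3+0=3, 3+2=5, 3+10=13, 3+16=2
a = 8: 8+0=8, 8+2=10, 8+10=1, 8+16=7
a = 9: 9+0=9, 9+2=11, 9+10=2, 9+16=8
a = 10: 10+0=10, 10+2=12, 10+10=3, 10+16=9
a = 14: 14+0=14, 14+2=16, 14+10=7, 14+16=13
Distinct residues collected: {1, 2, 3, 5, 7, 8, 9, 10, 11, 12, 13, 14, 16}
|A + B| = 13 (out of 17 total residues).

A + B = {1, 2, 3, 5, 7, 8, 9, 10, 11, 12, 13, 14, 16}


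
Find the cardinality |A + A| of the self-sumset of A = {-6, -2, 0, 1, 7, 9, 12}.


A + A = {a + a' : a, a' ∈ A}; |A| = 7.
General bounds: 2|A| - 1 ≤ |A + A| ≤ |A|(|A|+1)/2, i.e. 13 ≤ |A + A| ≤ 28.
Lower bound 2|A|-1 is attained iff A is an arithmetic progression.
Enumerate sums a + a' for a ≤ a' (symmetric, so this suffices):
a = -6: -6+-6=-12, -6+-2=-8, -6+0=-6, -6+1=-5, -6+7=1, -6+9=3, -6+12=6
a = -2: -2+-2=-4, -2+0=-2, -2+1=-1, -2+7=5, -2+9=7, -2+12=10
a = 0: 0+0=0, 0+1=1, 0+7=7, 0+9=9, 0+12=12
a = 1: 1+1=2, 1+7=8, 1+9=10, 1+12=13
a = 7: 7+7=14, 7+9=16, 7+12=19
a = 9: 9+9=18, 9+12=21
a = 12: 12+12=24
Distinct sums: {-12, -8, -6, -5, -4, -2, -1, 0, 1, 2, 3, 5, 6, 7, 8, 9, 10, 12, 13, 14, 16, 18, 19, 21, 24}
|A + A| = 25

|A + A| = 25


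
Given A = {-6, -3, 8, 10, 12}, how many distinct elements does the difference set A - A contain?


A - A = {a - a' : a, a' ∈ A}; |A| = 5.
Bounds: 2|A|-1 ≤ |A - A| ≤ |A|² - |A| + 1, i.e. 9 ≤ |A - A| ≤ 21.
Note: 0 ∈ A - A always (from a - a). The set is symmetric: if d ∈ A - A then -d ∈ A - A.
Enumerate nonzero differences d = a - a' with a > a' (then include -d):
Positive differences: {2, 3, 4, 11, 13, 14, 15, 16, 18}
Full difference set: {0} ∪ (positive diffs) ∪ (negative diffs).
|A - A| = 1 + 2·9 = 19 (matches direct enumeration: 19).

|A - A| = 19


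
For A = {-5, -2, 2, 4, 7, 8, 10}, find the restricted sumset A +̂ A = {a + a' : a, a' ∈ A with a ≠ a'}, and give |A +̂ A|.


Restricted sumset: A +̂ A = {a + a' : a ∈ A, a' ∈ A, a ≠ a'}.
Equivalently, take A + A and drop any sum 2a that is achievable ONLY as a + a for a ∈ A (i.e. sums representable only with equal summands).
Enumerate pairs (a, a') with a < a' (symmetric, so each unordered pair gives one sum; this covers all a ≠ a'):
  -5 + -2 = -7
  -5 + 2 = -3
  -5 + 4 = -1
  -5 + 7 = 2
  -5 + 8 = 3
  -5 + 10 = 5
  -2 + 2 = 0
  -2 + 4 = 2
  -2 + 7 = 5
  -2 + 8 = 6
  -2 + 10 = 8
  2 + 4 = 6
  2 + 7 = 9
  2 + 8 = 10
  2 + 10 = 12
  4 + 7 = 11
  4 + 8 = 12
  4 + 10 = 14
  7 + 8 = 15
  7 + 10 = 17
  8 + 10 = 18
Collected distinct sums: {-7, -3, -1, 0, 2, 3, 5, 6, 8, 9, 10, 11, 12, 14, 15, 17, 18}
|A +̂ A| = 17
(Reference bound: |A +̂ A| ≥ 2|A| - 3 for |A| ≥ 2, with |A| = 7 giving ≥ 11.)

|A +̂ A| = 17


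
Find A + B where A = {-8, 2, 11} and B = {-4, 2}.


A + B = {a + b : a ∈ A, b ∈ B}.
Enumerate all |A|·|B| = 3·2 = 6 pairs (a, b) and collect distinct sums.
a = -8: -8+-4=-12, -8+2=-6
a = 2: 2+-4=-2, 2+2=4
a = 11: 11+-4=7, 11+2=13
Collecting distinct sums: A + B = {-12, -6, -2, 4, 7, 13}
|A + B| = 6

A + B = {-12, -6, -2, 4, 7, 13}


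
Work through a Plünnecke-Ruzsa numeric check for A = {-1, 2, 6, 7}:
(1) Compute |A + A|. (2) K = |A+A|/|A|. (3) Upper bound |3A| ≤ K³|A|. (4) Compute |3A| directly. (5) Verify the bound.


|A| = 4.
Step 1: Compute A + A by enumerating all 16 pairs.
A + A = {-2, 1, 4, 5, 6, 8, 9, 12, 13, 14}, so |A + A| = 10.
Step 2: Doubling constant K = |A + A|/|A| = 10/4 = 10/4 ≈ 2.5000.
Step 3: Plünnecke-Ruzsa gives |3A| ≤ K³·|A| = (2.5000)³ · 4 ≈ 62.5000.
Step 4: Compute 3A = A + A + A directly by enumerating all triples (a,b,c) ∈ A³; |3A| = 19.
Step 5: Check 19 ≤ 62.5000? Yes ✓.

K = 10/4, Plünnecke-Ruzsa bound K³|A| ≈ 62.5000, |3A| = 19, inequality holds.


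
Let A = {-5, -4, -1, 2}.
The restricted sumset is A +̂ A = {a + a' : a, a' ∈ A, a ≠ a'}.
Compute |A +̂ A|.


Restricted sumset: A +̂ A = {a + a' : a ∈ A, a' ∈ A, a ≠ a'}.
Equivalently, take A + A and drop any sum 2a that is achievable ONLY as a + a for a ∈ A (i.e. sums representable only with equal summands).
Enumerate pairs (a, a') with a < a' (symmetric, so each unordered pair gives one sum; this covers all a ≠ a'):
  -5 + -4 = -9
  -5 + -1 = -6
  -5 + 2 = -3
  -4 + -1 = -5
  -4 + 2 = -2
  -1 + 2 = 1
Collected distinct sums: {-9, -6, -5, -3, -2, 1}
|A +̂ A| = 6
(Reference bound: |A +̂ A| ≥ 2|A| - 3 for |A| ≥ 2, with |A| = 4 giving ≥ 5.)

|A +̂ A| = 6


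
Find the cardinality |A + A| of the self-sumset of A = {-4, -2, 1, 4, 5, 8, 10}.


A + A = {a + a' : a, a' ∈ A}; |A| = 7.
General bounds: 2|A| - 1 ≤ |A + A| ≤ |A|(|A|+1)/2, i.e. 13 ≤ |A + A| ≤ 28.
Lower bound 2|A|-1 is attained iff A is an arithmetic progression.
Enumerate sums a + a' for a ≤ a' (symmetric, so this suffices):
a = -4: -4+-4=-8, -4+-2=-6, -4+1=-3, -4+4=0, -4+5=1, -4+8=4, -4+10=6
a = -2: -2+-2=-4, -2+1=-1, -2+4=2, -2+5=3, -2+8=6, -2+10=8
a = 1: 1+1=2, 1+4=5, 1+5=6, 1+8=9, 1+10=11
a = 4: 4+4=8, 4+5=9, 4+8=12, 4+10=14
a = 5: 5+5=10, 5+8=13, 5+10=15
a = 8: 8+8=16, 8+10=18
a = 10: 10+10=20
Distinct sums: {-8, -6, -4, -3, -1, 0, 1, 2, 3, 4, 5, 6, 8, 9, 10, 11, 12, 13, 14, 15, 16, 18, 20}
|A + A| = 23

|A + A| = 23


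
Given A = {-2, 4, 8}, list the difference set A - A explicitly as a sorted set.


A - A = {a - a' : a, a' ∈ A}.
Compute a - a' for each ordered pair (a, a'):
a = -2: -2--2=0, -2-4=-6, -2-8=-10
a = 4: 4--2=6, 4-4=0, 4-8=-4
a = 8: 8--2=10, 8-4=4, 8-8=0
Collecting distinct values (and noting 0 appears from a-a):
A - A = {-10, -6, -4, 0, 4, 6, 10}
|A - A| = 7

A - A = {-10, -6, -4, 0, 4, 6, 10}


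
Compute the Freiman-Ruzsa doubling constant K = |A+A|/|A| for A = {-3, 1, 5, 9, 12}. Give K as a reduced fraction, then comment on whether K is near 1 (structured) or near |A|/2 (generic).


|A| = 5.
Compute A + A by enumerating all 25 pairs.
A + A = {-6, -2, 2, 6, 9, 10, 13, 14, 17, 18, 21, 24}, so |A + A| = 12.
K = |A + A| / |A| = 12/5 (already in lowest terms) ≈ 2.4000.
Reference: AP of size 5 gives K = 9/5 ≈ 1.8000; a fully generic set of size 5 gives K ≈ 3.0000.

|A| = 5, |A + A| = 12, K = 12/5.


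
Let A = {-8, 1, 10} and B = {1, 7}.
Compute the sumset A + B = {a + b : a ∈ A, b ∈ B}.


A + B = {a + b : a ∈ A, b ∈ B}.
Enumerate all |A|·|B| = 3·2 = 6 pairs (a, b) and collect distinct sums.
a = -8: -8+1=-7, -8+7=-1
a = 1: 1+1=2, 1+7=8
a = 10: 10+1=11, 10+7=17
Collecting distinct sums: A + B = {-7, -1, 2, 8, 11, 17}
|A + B| = 6

A + B = {-7, -1, 2, 8, 11, 17}


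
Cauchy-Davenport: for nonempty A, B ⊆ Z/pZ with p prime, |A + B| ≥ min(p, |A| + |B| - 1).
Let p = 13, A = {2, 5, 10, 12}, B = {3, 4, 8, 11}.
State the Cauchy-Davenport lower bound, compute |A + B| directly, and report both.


Cauchy-Davenport: |A + B| ≥ min(p, |A| + |B| - 1) for A, B nonempty in Z/pZ.
|A| = 4, |B| = 4, p = 13.
CD lower bound = min(13, 4 + 4 - 1) = min(13, 7) = 7.
Compute A + B mod 13 directly:
a = 2: 2+3=5, 2+4=6, 2+8=10, 2+11=0
a = 5: 5+3=8, 5+4=9, 5+8=0, 5+11=3
a = 10: 10+3=0, 10+4=1, 10+8=5, 10+11=8
a = 12: 12+3=2, 12+4=3, 12+8=7, 12+11=10
A + B = {0, 1, 2, 3, 5, 6, 7, 8, 9, 10}, so |A + B| = 10.
Verify: 10 ≥ 7? Yes ✓.

CD lower bound = 7, actual |A + B| = 10.


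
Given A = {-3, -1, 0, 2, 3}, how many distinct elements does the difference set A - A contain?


A - A = {a - a' : a, a' ∈ A}; |A| = 5.
Bounds: 2|A|-1 ≤ |A - A| ≤ |A|² - |A| + 1, i.e. 9 ≤ |A - A| ≤ 21.
Note: 0 ∈ A - A always (from a - a). The set is symmetric: if d ∈ A - A then -d ∈ A - A.
Enumerate nonzero differences d = a - a' with a > a' (then include -d):
Positive differences: {1, 2, 3, 4, 5, 6}
Full difference set: {0} ∪ (positive diffs) ∪ (negative diffs).
|A - A| = 1 + 2·6 = 13 (matches direct enumeration: 13).

|A - A| = 13


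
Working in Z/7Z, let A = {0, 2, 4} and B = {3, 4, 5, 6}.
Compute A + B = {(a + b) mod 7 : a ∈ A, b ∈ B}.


Work in Z/7Z: reduce every sum a + b modulo 7.
Enumerate all 12 pairs:
a = 0: 0+3=3, 0+4=4, 0+5=5, 0+6=6
a = 2: 2+3=5, 2+4=6, 2+5=0, 2+6=1
a = 4: 4+3=0, 4+4=1, 4+5=2, 4+6=3
Distinct residues collected: {0, 1, 2, 3, 4, 5, 6}
|A + B| = 7 (out of 7 total residues).

A + B = {0, 1, 2, 3, 4, 5, 6}


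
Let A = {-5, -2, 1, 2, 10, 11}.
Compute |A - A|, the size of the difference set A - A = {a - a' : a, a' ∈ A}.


A - A = {a - a' : a, a' ∈ A}; |A| = 6.
Bounds: 2|A|-1 ≤ |A - A| ≤ |A|² - |A| + 1, i.e. 11 ≤ |A - A| ≤ 31.
Note: 0 ∈ A - A always (from a - a). The set is symmetric: if d ∈ A - A then -d ∈ A - A.
Enumerate nonzero differences d = a - a' with a > a' (then include -d):
Positive differences: {1, 3, 4, 6, 7, 8, 9, 10, 12, 13, 15, 16}
Full difference set: {0} ∪ (positive diffs) ∪ (negative diffs).
|A - A| = 1 + 2·12 = 25 (matches direct enumeration: 25).

|A - A| = 25


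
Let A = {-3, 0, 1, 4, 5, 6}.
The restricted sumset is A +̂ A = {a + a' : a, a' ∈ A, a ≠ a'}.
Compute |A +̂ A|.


Restricted sumset: A +̂ A = {a + a' : a ∈ A, a' ∈ A, a ≠ a'}.
Equivalently, take A + A and drop any sum 2a that is achievable ONLY as a + a for a ∈ A (i.e. sums representable only with equal summands).
Enumerate pairs (a, a') with a < a' (symmetric, so each unordered pair gives one sum; this covers all a ≠ a'):
  -3 + 0 = -3
  -3 + 1 = -2
  -3 + 4 = 1
  -3 + 5 = 2
  -3 + 6 = 3
  0 + 1 = 1
  0 + 4 = 4
  0 + 5 = 5
  0 + 6 = 6
  1 + 4 = 5
  1 + 5 = 6
  1 + 6 = 7
  4 + 5 = 9
  4 + 6 = 10
  5 + 6 = 11
Collected distinct sums: {-3, -2, 1, 2, 3, 4, 5, 6, 7, 9, 10, 11}
|A +̂ A| = 12
(Reference bound: |A +̂ A| ≥ 2|A| - 3 for |A| ≥ 2, with |A| = 6 giving ≥ 9.)

|A +̂ A| = 12


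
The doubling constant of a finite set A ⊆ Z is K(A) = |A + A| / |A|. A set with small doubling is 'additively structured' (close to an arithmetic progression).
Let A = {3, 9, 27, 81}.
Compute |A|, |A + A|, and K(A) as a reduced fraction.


|A| = 4.
Compute A + A by enumerating all 16 pairs.
A + A = {6, 12, 18, 30, 36, 54, 84, 90, 108, 162}, so |A + A| = 10.
K = |A + A| / |A| = 10/4 = 5/2 ≈ 2.5000.
Reference: AP of size 4 gives K = 7/4 ≈ 1.7500; a fully generic set of size 4 gives K ≈ 2.5000.

|A| = 4, |A + A| = 10, K = 10/4 = 5/2.


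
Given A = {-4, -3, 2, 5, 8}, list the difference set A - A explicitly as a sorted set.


A - A = {a - a' : a, a' ∈ A}.
Compute a - a' for each ordered pair (a, a'):
a = -4: -4--4=0, -4--3=-1, -4-2=-6, -4-5=-9, -4-8=-12
a = -3: -3--4=1, -3--3=0, -3-2=-5, -3-5=-8, -3-8=-11
a = 2: 2--4=6, 2--3=5, 2-2=0, 2-5=-3, 2-8=-6
a = 5: 5--4=9, 5--3=8, 5-2=3, 5-5=0, 5-8=-3
a = 8: 8--4=12, 8--3=11, 8-2=6, 8-5=3, 8-8=0
Collecting distinct values (and noting 0 appears from a-a):
A - A = {-12, -11, -9, -8, -6, -5, -3, -1, 0, 1, 3, 5, 6, 8, 9, 11, 12}
|A - A| = 17

A - A = {-12, -11, -9, -8, -6, -5, -3, -1, 0, 1, 3, 5, 6, 8, 9, 11, 12}


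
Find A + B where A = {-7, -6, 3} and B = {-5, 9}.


A + B = {a + b : a ∈ A, b ∈ B}.
Enumerate all |A|·|B| = 3·2 = 6 pairs (a, b) and collect distinct sums.
a = -7: -7+-5=-12, -7+9=2
a = -6: -6+-5=-11, -6+9=3
a = 3: 3+-5=-2, 3+9=12
Collecting distinct sums: A + B = {-12, -11, -2, 2, 3, 12}
|A + B| = 6

A + B = {-12, -11, -2, 2, 3, 12}


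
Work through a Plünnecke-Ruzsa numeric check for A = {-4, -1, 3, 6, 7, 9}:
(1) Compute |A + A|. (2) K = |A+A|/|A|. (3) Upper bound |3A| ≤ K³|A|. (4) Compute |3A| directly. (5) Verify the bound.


|A| = 6.
Step 1: Compute A + A by enumerating all 36 pairs.
A + A = {-8, -5, -2, -1, 2, 3, 5, 6, 8, 9, 10, 12, 13, 14, 15, 16, 18}, so |A + A| = 17.
Step 2: Doubling constant K = |A + A|/|A| = 17/6 = 17/6 ≈ 2.8333.
Step 3: Plünnecke-Ruzsa gives |3A| ≤ K³·|A| = (2.8333)³ · 6 ≈ 136.4722.
Step 4: Compute 3A = A + A + A directly by enumerating all triples (a,b,c) ∈ A³; |3A| = 32.
Step 5: Check 32 ≤ 136.4722? Yes ✓.

K = 17/6, Plünnecke-Ruzsa bound K³|A| ≈ 136.4722, |3A| = 32, inequality holds.


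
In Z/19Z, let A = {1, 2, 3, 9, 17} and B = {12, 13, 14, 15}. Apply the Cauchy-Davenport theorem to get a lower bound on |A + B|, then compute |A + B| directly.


Cauchy-Davenport: |A + B| ≥ min(p, |A| + |B| - 1) for A, B nonempty in Z/pZ.
|A| = 5, |B| = 4, p = 19.
CD lower bound = min(19, 5 + 4 - 1) = min(19, 8) = 8.
Compute A + B mod 19 directly:
a = 1: 1+12=13, 1+13=14, 1+14=15, 1+15=16
a = 2: 2+12=14, 2+13=15, 2+14=16, 2+15=17
a = 3: 3+12=15, 3+13=16, 3+14=17, 3+15=18
a = 9: 9+12=2, 9+13=3, 9+14=4, 9+15=5
a = 17: 17+12=10, 17+13=11, 17+14=12, 17+15=13
A + B = {2, 3, 4, 5, 10, 11, 12, 13, 14, 15, 16, 17, 18}, so |A + B| = 13.
Verify: 13 ≥ 8? Yes ✓.

CD lower bound = 8, actual |A + B| = 13.


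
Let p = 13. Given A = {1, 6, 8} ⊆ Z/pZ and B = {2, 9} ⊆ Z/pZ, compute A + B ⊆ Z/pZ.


Work in Z/13Z: reduce every sum a + b modulo 13.
Enumerate all 6 pairs:
a = 1: 1+2=3, 1+9=10
a = 6: 6+2=8, 6+9=2
a = 8: 8+2=10, 8+9=4
Distinct residues collected: {2, 3, 4, 8, 10}
|A + B| = 5 (out of 13 total residues).

A + B = {2, 3, 4, 8, 10}


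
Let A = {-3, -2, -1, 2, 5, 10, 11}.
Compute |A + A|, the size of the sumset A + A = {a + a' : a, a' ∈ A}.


A + A = {a + a' : a, a' ∈ A}; |A| = 7.
General bounds: 2|A| - 1 ≤ |A + A| ≤ |A|(|A|+1)/2, i.e. 13 ≤ |A + A| ≤ 28.
Lower bound 2|A|-1 is attained iff A is an arithmetic progression.
Enumerate sums a + a' for a ≤ a' (symmetric, so this suffices):
a = -3: -3+-3=-6, -3+-2=-5, -3+-1=-4, -3+2=-1, -3+5=2, -3+10=7, -3+11=8
a = -2: -2+-2=-4, -2+-1=-3, -2+2=0, -2+5=3, -2+10=8, -2+11=9
a = -1: -1+-1=-2, -1+2=1, -1+5=4, -1+10=9, -1+11=10
a = 2: 2+2=4, 2+5=7, 2+10=12, 2+11=13
a = 5: 5+5=10, 5+10=15, 5+11=16
a = 10: 10+10=20, 10+11=21
a = 11: 11+11=22
Distinct sums: {-6, -5, -4, -3, -2, -1, 0, 1, 2, 3, 4, 7, 8, 9, 10, 12, 13, 15, 16, 20, 21, 22}
|A + A| = 22

|A + A| = 22


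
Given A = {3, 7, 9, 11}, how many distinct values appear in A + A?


A + A = {a + a' : a, a' ∈ A}; |A| = 4.
General bounds: 2|A| - 1 ≤ |A + A| ≤ |A|(|A|+1)/2, i.e. 7 ≤ |A + A| ≤ 10.
Lower bound 2|A|-1 is attained iff A is an arithmetic progression.
Enumerate sums a + a' for a ≤ a' (symmetric, so this suffices):
a = 3: 3+3=6, 3+7=10, 3+9=12, 3+11=14
a = 7: 7+7=14, 7+9=16, 7+11=18
a = 9: 9+9=18, 9+11=20
a = 11: 11+11=22
Distinct sums: {6, 10, 12, 14, 16, 18, 20, 22}
|A + A| = 8

|A + A| = 8


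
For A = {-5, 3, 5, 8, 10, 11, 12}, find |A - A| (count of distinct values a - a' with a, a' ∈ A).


A - A = {a - a' : a, a' ∈ A}; |A| = 7.
Bounds: 2|A|-1 ≤ |A - A| ≤ |A|² - |A| + 1, i.e. 13 ≤ |A - A| ≤ 43.
Note: 0 ∈ A - A always (from a - a). The set is symmetric: if d ∈ A - A then -d ∈ A - A.
Enumerate nonzero differences d = a - a' with a > a' (then include -d):
Positive differences: {1, 2, 3, 4, 5, 6, 7, 8, 9, 10, 13, 15, 16, 17}
Full difference set: {0} ∪ (positive diffs) ∪ (negative diffs).
|A - A| = 1 + 2·14 = 29 (matches direct enumeration: 29).

|A - A| = 29


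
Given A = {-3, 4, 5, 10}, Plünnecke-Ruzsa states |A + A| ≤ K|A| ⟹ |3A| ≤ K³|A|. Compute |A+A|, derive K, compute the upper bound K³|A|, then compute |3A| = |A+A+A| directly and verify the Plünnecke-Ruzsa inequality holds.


|A| = 4.
Step 1: Compute A + A by enumerating all 16 pairs.
A + A = {-6, 1, 2, 7, 8, 9, 10, 14, 15, 20}, so |A + A| = 10.
Step 2: Doubling constant K = |A + A|/|A| = 10/4 = 10/4 ≈ 2.5000.
Step 3: Plünnecke-Ruzsa gives |3A| ≤ K³·|A| = (2.5000)³ · 4 ≈ 62.5000.
Step 4: Compute 3A = A + A + A directly by enumerating all triples (a,b,c) ∈ A³; |3A| = 19.
Step 5: Check 19 ≤ 62.5000? Yes ✓.

K = 10/4, Plünnecke-Ruzsa bound K³|A| ≈ 62.5000, |3A| = 19, inequality holds.


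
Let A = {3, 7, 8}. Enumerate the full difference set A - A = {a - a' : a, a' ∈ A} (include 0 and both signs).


A - A = {a - a' : a, a' ∈ A}.
Compute a - a' for each ordered pair (a, a'):
a = 3: 3-3=0, 3-7=-4, 3-8=-5
a = 7: 7-3=4, 7-7=0, 7-8=-1
a = 8: 8-3=5, 8-7=1, 8-8=0
Collecting distinct values (and noting 0 appears from a-a):
A - A = {-5, -4, -1, 0, 1, 4, 5}
|A - A| = 7

A - A = {-5, -4, -1, 0, 1, 4, 5}


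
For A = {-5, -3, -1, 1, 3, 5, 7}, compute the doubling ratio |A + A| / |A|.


|A| = 7.
Compute A + A by enumerating all 49 pairs.
A + A = {-10, -8, -6, -4, -2, 0, 2, 4, 6, 8, 10, 12, 14}, so |A + A| = 13.
K = |A + A| / |A| = 13/7 (already in lowest terms) ≈ 1.8571.
Reference: AP of size 7 gives K = 13/7 ≈ 1.8571; a fully generic set of size 7 gives K ≈ 4.0000.

|A| = 7, |A + A| = 13, K = 13/7.


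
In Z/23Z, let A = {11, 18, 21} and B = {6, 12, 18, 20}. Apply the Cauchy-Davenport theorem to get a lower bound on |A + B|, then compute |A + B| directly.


Cauchy-Davenport: |A + B| ≥ min(p, |A| + |B| - 1) for A, B nonempty in Z/pZ.
|A| = 3, |B| = 4, p = 23.
CD lower bound = min(23, 3 + 4 - 1) = min(23, 6) = 6.
Compute A + B mod 23 directly:
a = 11: 11+6=17, 11+12=0, 11+18=6, 11+20=8
a = 18: 18+6=1, 18+12=7, 18+18=13, 18+20=15
a = 21: 21+6=4, 21+12=10, 21+18=16, 21+20=18
A + B = {0, 1, 4, 6, 7, 8, 10, 13, 15, 16, 17, 18}, so |A + B| = 12.
Verify: 12 ≥ 6? Yes ✓.

CD lower bound = 6, actual |A + B| = 12.


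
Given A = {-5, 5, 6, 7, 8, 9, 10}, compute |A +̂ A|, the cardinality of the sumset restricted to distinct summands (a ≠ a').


Restricted sumset: A +̂ A = {a + a' : a ∈ A, a' ∈ A, a ≠ a'}.
Equivalently, take A + A and drop any sum 2a that is achievable ONLY as a + a for a ∈ A (i.e. sums representable only with equal summands).
Enumerate pairs (a, a') with a < a' (symmetric, so each unordered pair gives one sum; this covers all a ≠ a'):
  -5 + 5 = 0
  -5 + 6 = 1
  -5 + 7 = 2
  -5 + 8 = 3
  -5 + 9 = 4
  -5 + 10 = 5
  5 + 6 = 11
  5 + 7 = 12
  5 + 8 = 13
  5 + 9 = 14
  5 + 10 = 15
  6 + 7 = 13
  6 + 8 = 14
  6 + 9 = 15
  6 + 10 = 16
  7 + 8 = 15
  7 + 9 = 16
  7 + 10 = 17
  8 + 9 = 17
  8 + 10 = 18
  9 + 10 = 19
Collected distinct sums: {0, 1, 2, 3, 4, 5, 11, 12, 13, 14, 15, 16, 17, 18, 19}
|A +̂ A| = 15
(Reference bound: |A +̂ A| ≥ 2|A| - 3 for |A| ≥ 2, with |A| = 7 giving ≥ 11.)

|A +̂ A| = 15


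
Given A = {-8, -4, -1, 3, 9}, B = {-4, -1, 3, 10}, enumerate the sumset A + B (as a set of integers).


A + B = {a + b : a ∈ A, b ∈ B}.
Enumerate all |A|·|B| = 5·4 = 20 pairs (a, b) and collect distinct sums.
a = -8: -8+-4=-12, -8+-1=-9, -8+3=-5, -8+10=2
a = -4: -4+-4=-8, -4+-1=-5, -4+3=-1, -4+10=6
a = -1: -1+-4=-5, -1+-1=-2, -1+3=2, -1+10=9
a = 3: 3+-4=-1, 3+-1=2, 3+3=6, 3+10=13
a = 9: 9+-4=5, 9+-1=8, 9+3=12, 9+10=19
Collecting distinct sums: A + B = {-12, -9, -8, -5, -2, -1, 2, 5, 6, 8, 9, 12, 13, 19}
|A + B| = 14

A + B = {-12, -9, -8, -5, -2, -1, 2, 5, 6, 8, 9, 12, 13, 19}


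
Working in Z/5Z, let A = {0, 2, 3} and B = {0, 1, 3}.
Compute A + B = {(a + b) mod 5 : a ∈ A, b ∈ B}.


Work in Z/5Z: reduce every sum a + b modulo 5.
Enumerate all 9 pairs:
a = 0: 0+0=0, 0+1=1, 0+3=3
a = 2: 2+0=2, 2+1=3, 2+3=0
a = 3: 3+0=3, 3+1=4, 3+3=1
Distinct residues collected: {0, 1, 2, 3, 4}
|A + B| = 5 (out of 5 total residues).

A + B = {0, 1, 2, 3, 4}


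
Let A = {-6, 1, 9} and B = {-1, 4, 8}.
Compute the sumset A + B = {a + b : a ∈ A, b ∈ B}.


A + B = {a + b : a ∈ A, b ∈ B}.
Enumerate all |A|·|B| = 3·3 = 9 pairs (a, b) and collect distinct sums.
a = -6: -6+-1=-7, -6+4=-2, -6+8=2
a = 1: 1+-1=0, 1+4=5, 1+8=9
a = 9: 9+-1=8, 9+4=13, 9+8=17
Collecting distinct sums: A + B = {-7, -2, 0, 2, 5, 8, 9, 13, 17}
|A + B| = 9

A + B = {-7, -2, 0, 2, 5, 8, 9, 13, 17}


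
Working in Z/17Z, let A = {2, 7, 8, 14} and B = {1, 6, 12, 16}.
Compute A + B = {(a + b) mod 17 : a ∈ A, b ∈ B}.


Work in Z/17Z: reduce every sum a + b modulo 17.
Enumerate all 16 pairs:
a = 2: 2+1=3, 2+6=8, 2+12=14, 2+16=1
a = 7: 7+1=8, 7+6=13, 7+12=2, 7+16=6
a = 8: 8+1=9, 8+6=14, 8+12=3, 8+16=7
a = 14: 14+1=15, 14+6=3, 14+12=9, 14+16=13
Distinct residues collected: {1, 2, 3, 6, 7, 8, 9, 13, 14, 15}
|A + B| = 10 (out of 17 total residues).

A + B = {1, 2, 3, 6, 7, 8, 9, 13, 14, 15}
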